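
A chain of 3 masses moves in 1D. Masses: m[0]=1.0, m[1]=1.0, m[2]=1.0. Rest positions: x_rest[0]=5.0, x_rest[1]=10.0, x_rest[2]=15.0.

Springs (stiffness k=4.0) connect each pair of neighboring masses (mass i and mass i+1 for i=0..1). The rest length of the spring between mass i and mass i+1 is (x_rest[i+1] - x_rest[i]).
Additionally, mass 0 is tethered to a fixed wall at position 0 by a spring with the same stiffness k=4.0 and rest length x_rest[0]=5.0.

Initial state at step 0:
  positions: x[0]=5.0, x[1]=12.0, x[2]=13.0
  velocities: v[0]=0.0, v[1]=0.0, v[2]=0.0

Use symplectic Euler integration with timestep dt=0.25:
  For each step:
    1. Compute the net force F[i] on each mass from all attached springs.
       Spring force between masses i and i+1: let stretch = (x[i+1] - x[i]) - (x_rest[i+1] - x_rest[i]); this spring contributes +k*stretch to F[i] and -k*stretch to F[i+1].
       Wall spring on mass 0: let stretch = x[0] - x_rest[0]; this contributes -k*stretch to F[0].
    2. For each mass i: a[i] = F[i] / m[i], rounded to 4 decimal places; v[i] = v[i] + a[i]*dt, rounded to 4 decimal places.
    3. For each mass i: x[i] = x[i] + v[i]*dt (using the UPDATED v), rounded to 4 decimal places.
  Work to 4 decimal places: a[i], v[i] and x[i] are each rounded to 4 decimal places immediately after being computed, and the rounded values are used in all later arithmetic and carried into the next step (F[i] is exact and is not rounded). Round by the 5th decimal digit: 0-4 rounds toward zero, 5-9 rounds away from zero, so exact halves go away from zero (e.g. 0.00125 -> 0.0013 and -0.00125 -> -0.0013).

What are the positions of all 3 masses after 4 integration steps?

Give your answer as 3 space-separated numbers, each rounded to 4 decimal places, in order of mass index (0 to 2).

Answer: 4.2657 8.4453 16.3594

Derivation:
Step 0: x=[5.0000 12.0000 13.0000] v=[0.0000 0.0000 0.0000]
Step 1: x=[5.5000 10.5000 14.0000] v=[2.0000 -6.0000 4.0000]
Step 2: x=[5.8750 8.6250 15.3750] v=[1.5000 -7.5000 5.5000]
Step 3: x=[5.4688 7.7500 16.3125] v=[-1.6250 -3.5000 3.7500]
Step 4: x=[4.2657 8.4453 16.3594] v=[-4.8126 2.7813 0.1875]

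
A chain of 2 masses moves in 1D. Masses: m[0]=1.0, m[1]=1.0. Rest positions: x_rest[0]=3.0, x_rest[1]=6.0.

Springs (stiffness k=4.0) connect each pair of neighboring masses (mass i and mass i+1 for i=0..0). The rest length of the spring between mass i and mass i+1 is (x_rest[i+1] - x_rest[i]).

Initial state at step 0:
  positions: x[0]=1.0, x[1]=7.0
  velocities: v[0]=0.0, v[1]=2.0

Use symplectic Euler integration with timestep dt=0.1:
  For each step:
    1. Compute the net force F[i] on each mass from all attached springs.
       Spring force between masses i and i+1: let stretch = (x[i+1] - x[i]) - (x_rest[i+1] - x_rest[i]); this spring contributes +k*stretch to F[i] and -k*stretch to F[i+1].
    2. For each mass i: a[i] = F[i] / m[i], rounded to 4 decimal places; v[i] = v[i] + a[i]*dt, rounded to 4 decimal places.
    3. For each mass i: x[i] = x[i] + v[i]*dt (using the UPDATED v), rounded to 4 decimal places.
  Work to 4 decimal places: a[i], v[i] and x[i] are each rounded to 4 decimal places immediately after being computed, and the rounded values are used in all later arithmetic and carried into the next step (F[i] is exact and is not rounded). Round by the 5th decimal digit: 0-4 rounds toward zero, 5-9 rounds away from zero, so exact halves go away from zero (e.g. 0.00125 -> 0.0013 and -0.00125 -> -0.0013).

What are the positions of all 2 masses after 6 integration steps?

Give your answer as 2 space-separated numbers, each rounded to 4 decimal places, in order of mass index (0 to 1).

Step 0: x=[1.0000 7.0000] v=[0.0000 2.0000]
Step 1: x=[1.1200 7.0800] v=[1.2000 0.8000]
Step 2: x=[1.3584 7.0416] v=[2.3840 -0.3840]
Step 3: x=[1.7041 6.8959] v=[3.4573 -1.4573]
Step 4: x=[2.1375 6.6625] v=[4.3340 -2.3340]
Step 5: x=[2.6319 6.3681] v=[4.9440 -2.9440]
Step 6: x=[3.1558 6.0443] v=[5.2385 -3.2385]

Answer: 3.1558 6.0443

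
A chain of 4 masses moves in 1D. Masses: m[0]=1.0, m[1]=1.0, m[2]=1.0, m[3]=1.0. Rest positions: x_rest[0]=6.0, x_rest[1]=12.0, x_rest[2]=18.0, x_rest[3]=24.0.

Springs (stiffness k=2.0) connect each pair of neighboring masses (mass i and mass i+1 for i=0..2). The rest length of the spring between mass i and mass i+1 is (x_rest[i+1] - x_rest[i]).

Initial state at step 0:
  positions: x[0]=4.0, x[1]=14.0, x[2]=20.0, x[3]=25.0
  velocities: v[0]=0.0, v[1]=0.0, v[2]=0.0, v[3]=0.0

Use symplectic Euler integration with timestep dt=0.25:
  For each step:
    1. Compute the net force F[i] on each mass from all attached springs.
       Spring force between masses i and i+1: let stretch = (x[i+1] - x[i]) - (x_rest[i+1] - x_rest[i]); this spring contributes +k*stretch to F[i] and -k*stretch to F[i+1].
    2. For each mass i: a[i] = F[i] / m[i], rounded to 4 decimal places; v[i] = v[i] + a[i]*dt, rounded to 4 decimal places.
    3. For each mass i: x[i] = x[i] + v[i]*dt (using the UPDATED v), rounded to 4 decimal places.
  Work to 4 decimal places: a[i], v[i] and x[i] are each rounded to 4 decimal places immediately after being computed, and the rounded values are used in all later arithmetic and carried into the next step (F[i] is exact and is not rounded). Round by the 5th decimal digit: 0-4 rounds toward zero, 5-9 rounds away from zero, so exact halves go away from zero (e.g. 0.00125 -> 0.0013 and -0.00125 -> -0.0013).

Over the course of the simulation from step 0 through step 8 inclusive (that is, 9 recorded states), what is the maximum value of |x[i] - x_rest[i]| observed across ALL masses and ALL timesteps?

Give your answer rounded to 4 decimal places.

Answer: 2.3640

Derivation:
Step 0: x=[4.0000 14.0000 20.0000 25.0000] v=[0.0000 0.0000 0.0000 0.0000]
Step 1: x=[4.5000 13.5000 19.8750 25.1250] v=[2.0000 -2.0000 -0.5000 0.5000]
Step 2: x=[5.3750 12.6719 19.6094 25.3438] v=[3.5000 -3.3125 -1.0625 0.8750]
Step 3: x=[6.4121 11.7989 19.1934 25.5958] v=[4.1485 -3.4922 -1.6641 1.0078]
Step 4: x=[7.3726 11.1768 18.6534 25.7975] v=[3.8419 -2.4884 -2.1602 0.8066]
Step 5: x=[8.0586 11.0138 18.0718 25.8562] v=[2.7440 -0.6522 -2.3265 0.2346]
Step 6: x=[8.3640 11.3636 17.5810 25.6918] v=[1.2216 1.3992 -1.9633 -0.6576]
Step 7: x=[8.2944 12.1156 17.3269 25.2636] v=[-0.2786 3.0081 -1.0166 -1.7130]
Step 8: x=[7.9524 13.0414 17.4134 24.5933] v=[-1.3680 3.7032 0.3461 -2.6814]
Max displacement = 2.3640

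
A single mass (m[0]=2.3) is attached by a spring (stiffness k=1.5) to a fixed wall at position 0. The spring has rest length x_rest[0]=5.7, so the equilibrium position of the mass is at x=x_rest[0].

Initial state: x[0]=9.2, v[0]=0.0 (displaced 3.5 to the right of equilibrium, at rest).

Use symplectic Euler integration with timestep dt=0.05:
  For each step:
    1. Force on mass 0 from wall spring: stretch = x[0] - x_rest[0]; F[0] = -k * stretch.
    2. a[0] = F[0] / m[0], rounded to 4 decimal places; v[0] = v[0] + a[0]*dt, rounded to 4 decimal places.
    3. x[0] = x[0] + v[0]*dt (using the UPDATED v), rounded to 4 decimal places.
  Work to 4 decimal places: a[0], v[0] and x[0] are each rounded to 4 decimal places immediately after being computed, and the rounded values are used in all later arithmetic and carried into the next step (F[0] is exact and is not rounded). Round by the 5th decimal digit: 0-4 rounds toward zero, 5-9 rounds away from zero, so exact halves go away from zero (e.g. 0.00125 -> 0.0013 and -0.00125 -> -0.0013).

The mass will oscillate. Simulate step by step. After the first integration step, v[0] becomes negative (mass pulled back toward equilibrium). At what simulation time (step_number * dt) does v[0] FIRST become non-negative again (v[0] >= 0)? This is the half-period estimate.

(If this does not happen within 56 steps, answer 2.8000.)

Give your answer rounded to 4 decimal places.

Step 0: x=[9.2000] v=[0.0000]
Step 1: x=[9.1943] v=[-0.1141]
Step 2: x=[9.1829] v=[-0.2280]
Step 3: x=[9.1658] v=[-0.3416]
Step 4: x=[9.1431] v=[-0.4546]
Step 5: x=[9.1148] v=[-0.5669]
Step 6: x=[9.0809] v=[-0.6783]
Step 7: x=[9.0415] v=[-0.7885]
Step 8: x=[8.9966] v=[-0.8975]
Step 9: x=[8.9464] v=[-1.0050]
Step 10: x=[8.8909] v=[-1.1109]
Step 11: x=[8.8302] v=[-1.2150]
Step 12: x=[8.7643] v=[-1.3171]
Step 13: x=[8.6935] v=[-1.4170]
Step 14: x=[8.6178] v=[-1.5146]
Step 15: x=[8.5373] v=[-1.6097]
Step 16: x=[8.4522] v=[-1.7022]
Step 17: x=[8.3626] v=[-1.7919]
Step 18: x=[8.2687] v=[-1.8787]
Step 19: x=[8.1706] v=[-1.9625]
Step 20: x=[8.0684] v=[-2.0431]
Step 21: x=[7.9624] v=[-2.1203]
Step 22: x=[7.8527] v=[-2.1941]
Step 23: x=[7.7395] v=[-2.2643]
Step 24: x=[7.6230] v=[-2.3308]
Step 25: x=[7.5033] v=[-2.3935]
Step 26: x=[7.3807] v=[-2.4523]
Step 27: x=[7.2553] v=[-2.5071]
Step 28: x=[7.1274] v=[-2.5578]
Step 29: x=[6.9972] v=[-2.6043]
Step 30: x=[6.8649] v=[-2.6466]
Step 31: x=[6.7307] v=[-2.6846]
Step 32: x=[6.5948] v=[-2.7182]
Step 33: x=[6.4574] v=[-2.7474]
Step 34: x=[6.3188] v=[-2.7721]
Step 35: x=[6.1792] v=[-2.7923]
Step 36: x=[6.0388] v=[-2.8079]
Step 37: x=[5.8979] v=[-2.8190]
Step 38: x=[5.7566] v=[-2.8255]
Step 39: x=[5.6152] v=[-2.8273]
Step 40: x=[5.4740] v=[-2.8245]
Step 41: x=[5.3331] v=[-2.8171]
Step 42: x=[5.1928] v=[-2.8051]
Step 43: x=[5.0534] v=[-2.7886]
Step 44: x=[4.9150] v=[-2.7675]
Step 45: x=[4.7779] v=[-2.7419]
Step 46: x=[4.6423] v=[-2.7118]
Step 47: x=[4.5084] v=[-2.6773]
Step 48: x=[4.3765] v=[-2.6384]
Step 49: x=[4.2467] v=[-2.5952]
Step 50: x=[4.1193] v=[-2.5478]
Step 51: x=[3.9945] v=[-2.4963]
Step 52: x=[3.8725] v=[-2.4407]
Step 53: x=[3.7534] v=[-2.3811]
Step 54: x=[3.6375] v=[-2.3176]
Step 55: x=[3.5250] v=[-2.2503]
Step 56: x=[3.4160] v=[-2.1794]
v[0] did not become non-negative within 56 steps; using fallback time=2.8000

Answer: 2.8000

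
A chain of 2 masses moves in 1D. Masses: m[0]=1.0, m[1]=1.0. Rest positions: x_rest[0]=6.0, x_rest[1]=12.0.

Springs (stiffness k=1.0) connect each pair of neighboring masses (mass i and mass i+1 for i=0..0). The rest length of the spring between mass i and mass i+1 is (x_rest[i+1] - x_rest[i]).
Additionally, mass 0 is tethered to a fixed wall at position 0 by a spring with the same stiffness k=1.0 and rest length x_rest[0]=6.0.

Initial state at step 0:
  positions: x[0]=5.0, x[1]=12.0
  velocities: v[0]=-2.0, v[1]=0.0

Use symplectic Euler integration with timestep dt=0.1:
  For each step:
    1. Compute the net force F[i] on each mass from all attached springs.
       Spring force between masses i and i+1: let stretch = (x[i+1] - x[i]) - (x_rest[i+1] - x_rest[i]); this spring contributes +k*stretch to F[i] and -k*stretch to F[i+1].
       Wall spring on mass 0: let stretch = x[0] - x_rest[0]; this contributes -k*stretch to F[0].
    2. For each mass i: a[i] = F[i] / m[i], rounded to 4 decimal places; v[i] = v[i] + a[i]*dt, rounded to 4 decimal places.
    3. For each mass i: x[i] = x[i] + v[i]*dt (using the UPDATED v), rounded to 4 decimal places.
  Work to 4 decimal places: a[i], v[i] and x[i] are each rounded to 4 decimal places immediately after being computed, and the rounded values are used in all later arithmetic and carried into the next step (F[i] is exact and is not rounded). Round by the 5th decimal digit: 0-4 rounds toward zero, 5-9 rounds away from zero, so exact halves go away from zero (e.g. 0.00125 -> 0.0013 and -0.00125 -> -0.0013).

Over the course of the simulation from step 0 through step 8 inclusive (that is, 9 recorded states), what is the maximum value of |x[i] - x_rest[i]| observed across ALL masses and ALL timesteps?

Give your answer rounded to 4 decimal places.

Answer: 1.6886

Derivation:
Step 0: x=[5.0000 12.0000] v=[-2.0000 0.0000]
Step 1: x=[4.8200 11.9900] v=[-1.8000 -0.1000]
Step 2: x=[4.6635 11.9683] v=[-1.5650 -0.2170]
Step 3: x=[4.5334 11.9336] v=[-1.3009 -0.3475]
Step 4: x=[4.4320 11.8849] v=[-1.0142 -0.4875]
Step 5: x=[4.3608 11.8216] v=[-0.7121 -0.6328]
Step 6: x=[4.3206 11.7437] v=[-0.4021 -0.7789]
Step 7: x=[4.3114 11.6516] v=[-0.0919 -0.9212]
Step 8: x=[4.3325 11.5461] v=[0.2110 -1.0552]
Max displacement = 1.6886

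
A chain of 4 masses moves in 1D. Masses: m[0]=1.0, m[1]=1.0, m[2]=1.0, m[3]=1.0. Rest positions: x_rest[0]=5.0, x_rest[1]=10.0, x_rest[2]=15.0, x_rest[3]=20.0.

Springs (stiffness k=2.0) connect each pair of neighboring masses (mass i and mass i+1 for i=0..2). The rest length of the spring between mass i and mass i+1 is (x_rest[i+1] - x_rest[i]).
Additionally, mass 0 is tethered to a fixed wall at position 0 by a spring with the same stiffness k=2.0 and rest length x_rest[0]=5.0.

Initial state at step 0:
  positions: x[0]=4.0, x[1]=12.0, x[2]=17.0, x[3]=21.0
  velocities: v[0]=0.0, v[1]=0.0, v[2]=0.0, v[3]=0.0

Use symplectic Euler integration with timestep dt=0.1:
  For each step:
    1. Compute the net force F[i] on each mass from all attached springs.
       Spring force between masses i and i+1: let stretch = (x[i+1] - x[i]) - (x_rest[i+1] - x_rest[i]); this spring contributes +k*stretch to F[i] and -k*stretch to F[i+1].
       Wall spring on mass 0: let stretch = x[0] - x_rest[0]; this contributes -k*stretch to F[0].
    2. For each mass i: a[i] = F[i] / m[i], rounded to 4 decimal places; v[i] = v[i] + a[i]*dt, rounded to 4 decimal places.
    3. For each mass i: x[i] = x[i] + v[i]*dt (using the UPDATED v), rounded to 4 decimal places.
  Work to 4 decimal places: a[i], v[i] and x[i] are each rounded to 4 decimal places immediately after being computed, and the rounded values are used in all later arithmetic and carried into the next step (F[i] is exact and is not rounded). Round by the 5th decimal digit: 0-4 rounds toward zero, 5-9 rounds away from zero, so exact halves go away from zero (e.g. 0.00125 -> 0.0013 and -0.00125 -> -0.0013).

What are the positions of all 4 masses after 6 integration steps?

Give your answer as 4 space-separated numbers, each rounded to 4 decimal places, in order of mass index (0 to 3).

Answer: 5.3923 10.9733 16.5844 21.3654

Derivation:
Step 0: x=[4.0000 12.0000 17.0000 21.0000] v=[0.0000 0.0000 0.0000 0.0000]
Step 1: x=[4.0800 11.9400 16.9800 21.0200] v=[0.8000 -0.6000 -0.2000 0.2000]
Step 2: x=[4.2356 11.8236 16.9400 21.0592] v=[1.5560 -1.1640 -0.4000 0.3920]
Step 3: x=[4.4583 11.6578 16.8801 21.1160] v=[2.2265 -1.6583 -0.5994 0.5682]
Step 4: x=[4.7358 11.4524 16.8004 21.1881] v=[2.7747 -2.0537 -0.7967 0.7210]
Step 5: x=[5.0529 11.2197 16.7015 21.2725] v=[3.1709 -2.3274 -0.9888 0.8435]
Step 6: x=[5.3923 10.9733 16.5844 21.3654] v=[3.3937 -2.4644 -1.1710 0.9293]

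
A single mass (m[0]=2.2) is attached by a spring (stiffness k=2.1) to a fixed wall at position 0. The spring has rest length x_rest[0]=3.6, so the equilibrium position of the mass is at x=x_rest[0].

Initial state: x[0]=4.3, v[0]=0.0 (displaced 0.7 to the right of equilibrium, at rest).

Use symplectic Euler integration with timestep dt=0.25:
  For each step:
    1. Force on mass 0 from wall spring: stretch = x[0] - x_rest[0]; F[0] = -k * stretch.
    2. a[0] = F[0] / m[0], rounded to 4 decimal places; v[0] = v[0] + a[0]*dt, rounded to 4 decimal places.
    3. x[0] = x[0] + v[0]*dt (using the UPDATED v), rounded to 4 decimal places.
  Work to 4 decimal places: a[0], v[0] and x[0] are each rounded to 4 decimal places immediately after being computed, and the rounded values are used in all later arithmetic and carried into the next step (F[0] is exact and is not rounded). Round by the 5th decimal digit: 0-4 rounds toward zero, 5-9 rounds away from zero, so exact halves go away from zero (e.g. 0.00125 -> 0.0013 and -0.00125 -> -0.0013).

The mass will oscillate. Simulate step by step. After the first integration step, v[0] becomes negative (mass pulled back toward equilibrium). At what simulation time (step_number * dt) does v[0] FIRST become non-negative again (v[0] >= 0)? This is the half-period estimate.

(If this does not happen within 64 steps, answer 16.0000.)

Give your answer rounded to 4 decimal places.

Answer: 3.2500

Derivation:
Step 0: x=[4.3000] v=[0.0000]
Step 1: x=[4.2582] v=[-0.1671]
Step 2: x=[4.1772] v=[-0.3242]
Step 3: x=[4.0617] v=[-0.4620]
Step 4: x=[3.9187] v=[-0.5722]
Step 5: x=[3.7566] v=[-0.6483]
Step 6: x=[3.5852] v=[-0.6857]
Step 7: x=[3.4147] v=[-0.6822]
Step 8: x=[3.2552] v=[-0.6380]
Step 9: x=[3.1163] v=[-0.5557]
Step 10: x=[3.0062] v=[-0.4403]
Step 11: x=[2.9316] v=[-0.2986]
Step 12: x=[2.8968] v=[-0.1391]
Step 13: x=[2.9040] v=[0.0287]
First v>=0 after going negative at step 13, time=3.2500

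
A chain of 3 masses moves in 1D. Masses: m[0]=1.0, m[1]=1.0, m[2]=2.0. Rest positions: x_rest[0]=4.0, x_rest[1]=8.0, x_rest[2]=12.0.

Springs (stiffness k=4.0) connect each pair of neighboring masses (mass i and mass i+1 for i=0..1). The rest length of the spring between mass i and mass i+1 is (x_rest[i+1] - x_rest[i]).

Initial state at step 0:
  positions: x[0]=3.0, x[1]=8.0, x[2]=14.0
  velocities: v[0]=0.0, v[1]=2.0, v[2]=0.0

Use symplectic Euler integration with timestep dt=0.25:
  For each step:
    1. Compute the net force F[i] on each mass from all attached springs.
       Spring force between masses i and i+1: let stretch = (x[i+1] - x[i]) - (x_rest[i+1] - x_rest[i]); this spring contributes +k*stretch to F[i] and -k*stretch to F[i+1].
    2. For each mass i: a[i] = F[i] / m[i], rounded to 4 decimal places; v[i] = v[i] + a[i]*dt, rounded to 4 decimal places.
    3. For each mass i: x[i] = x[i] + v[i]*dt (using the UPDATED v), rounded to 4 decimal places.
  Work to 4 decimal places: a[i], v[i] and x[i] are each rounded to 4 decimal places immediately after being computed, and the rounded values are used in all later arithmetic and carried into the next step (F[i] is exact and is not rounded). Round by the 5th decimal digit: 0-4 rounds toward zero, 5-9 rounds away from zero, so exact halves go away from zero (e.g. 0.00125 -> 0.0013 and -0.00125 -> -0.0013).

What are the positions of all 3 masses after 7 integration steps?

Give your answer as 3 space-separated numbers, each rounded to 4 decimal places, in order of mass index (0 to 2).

Answer: 7.7714 9.8064 12.4611

Derivation:
Step 0: x=[3.0000 8.0000 14.0000] v=[0.0000 2.0000 0.0000]
Step 1: x=[3.2500 8.7500 13.7500] v=[1.0000 3.0000 -1.0000]
Step 2: x=[3.8750 9.3750 13.3750] v=[2.5000 2.5000 -1.5000]
Step 3: x=[4.8750 9.6250 13.0000] v=[4.0000 1.0000 -1.5000]
Step 4: x=[6.0625 9.5313 12.7031] v=[4.7500 -0.3750 -1.1875]
Step 5: x=[7.1172 9.3633 12.5098] v=[4.2188 -0.6720 -0.7734]
Step 6: x=[7.7334 9.4204 12.4231] v=[2.4649 0.2284 -0.3467]
Step 7: x=[7.7714 9.8064 12.4611] v=[0.1519 1.5441 0.1520]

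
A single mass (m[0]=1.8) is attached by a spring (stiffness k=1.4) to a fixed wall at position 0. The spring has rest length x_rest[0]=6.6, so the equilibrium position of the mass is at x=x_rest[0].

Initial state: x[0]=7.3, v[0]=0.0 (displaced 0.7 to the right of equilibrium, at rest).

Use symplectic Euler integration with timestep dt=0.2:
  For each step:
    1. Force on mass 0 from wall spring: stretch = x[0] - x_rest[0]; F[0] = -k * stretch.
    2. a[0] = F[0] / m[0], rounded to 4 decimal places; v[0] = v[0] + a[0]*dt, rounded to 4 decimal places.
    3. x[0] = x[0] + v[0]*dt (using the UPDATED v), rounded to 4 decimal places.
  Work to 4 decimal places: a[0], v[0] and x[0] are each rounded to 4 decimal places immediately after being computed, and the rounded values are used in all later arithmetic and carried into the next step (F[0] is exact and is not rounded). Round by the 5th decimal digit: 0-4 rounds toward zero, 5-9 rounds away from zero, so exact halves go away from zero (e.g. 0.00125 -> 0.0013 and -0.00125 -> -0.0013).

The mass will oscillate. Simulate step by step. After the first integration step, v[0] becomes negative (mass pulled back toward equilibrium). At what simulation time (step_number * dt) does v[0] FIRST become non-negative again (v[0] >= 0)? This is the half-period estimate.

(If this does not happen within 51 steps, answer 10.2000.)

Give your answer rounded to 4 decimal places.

Step 0: x=[7.3000] v=[0.0000]
Step 1: x=[7.2782] v=[-0.1089]
Step 2: x=[7.2353] v=[-0.2144]
Step 3: x=[7.1727] v=[-0.3132]
Step 4: x=[7.0922] v=[-0.4023]
Step 5: x=[6.9964] v=[-0.4789]
Step 6: x=[6.8883] v=[-0.5406]
Step 7: x=[6.7712] v=[-0.5854]
Step 8: x=[6.6488] v=[-0.6120]
Step 9: x=[6.5249] v=[-0.6196]
Step 10: x=[6.4033] v=[-0.6079]
Step 11: x=[6.2878] v=[-0.5773]
Step 12: x=[6.1821] v=[-0.5287]
Step 13: x=[6.0894] v=[-0.4637]
Step 14: x=[6.0125] v=[-0.3843]
Step 15: x=[5.9539] v=[-0.2929]
Step 16: x=[5.9154] v=[-0.1924]
Step 17: x=[5.8982] v=[-0.0859]
Step 18: x=[5.9029] v=[0.0233]
First v>=0 after going negative at step 18, time=3.6000

Answer: 3.6000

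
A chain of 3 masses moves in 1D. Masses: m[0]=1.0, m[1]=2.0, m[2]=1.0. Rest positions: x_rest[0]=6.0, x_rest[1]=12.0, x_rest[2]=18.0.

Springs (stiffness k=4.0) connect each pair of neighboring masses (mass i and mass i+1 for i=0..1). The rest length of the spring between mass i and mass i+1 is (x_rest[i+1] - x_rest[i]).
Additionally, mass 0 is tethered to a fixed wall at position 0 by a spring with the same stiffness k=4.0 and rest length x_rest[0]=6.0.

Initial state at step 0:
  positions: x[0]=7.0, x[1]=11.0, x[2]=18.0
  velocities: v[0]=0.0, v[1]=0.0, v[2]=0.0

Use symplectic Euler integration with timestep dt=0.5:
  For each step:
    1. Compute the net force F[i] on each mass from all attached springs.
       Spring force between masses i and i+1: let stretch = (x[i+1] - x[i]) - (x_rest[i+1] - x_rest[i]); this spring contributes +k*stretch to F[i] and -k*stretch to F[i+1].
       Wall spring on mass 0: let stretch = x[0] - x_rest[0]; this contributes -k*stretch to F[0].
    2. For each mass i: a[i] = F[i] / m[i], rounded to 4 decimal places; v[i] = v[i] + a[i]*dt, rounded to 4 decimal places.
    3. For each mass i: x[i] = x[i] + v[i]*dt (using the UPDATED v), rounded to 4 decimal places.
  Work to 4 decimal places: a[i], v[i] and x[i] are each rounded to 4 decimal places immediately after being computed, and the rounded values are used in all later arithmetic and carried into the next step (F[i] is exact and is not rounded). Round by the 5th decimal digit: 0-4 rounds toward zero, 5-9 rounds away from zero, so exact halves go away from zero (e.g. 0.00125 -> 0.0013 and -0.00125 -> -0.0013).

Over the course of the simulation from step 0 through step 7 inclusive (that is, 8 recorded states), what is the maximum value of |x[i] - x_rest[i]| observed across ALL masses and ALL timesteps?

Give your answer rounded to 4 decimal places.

Step 0: x=[7.0000 11.0000 18.0000] v=[0.0000 0.0000 0.0000]
Step 1: x=[4.0000 12.5000 17.0000] v=[-6.0000 3.0000 -2.0000]
Step 2: x=[5.5000 12.0000 17.5000] v=[3.0000 -1.0000 1.0000]
Step 3: x=[8.0000 11.0000 18.5000] v=[5.0000 -2.0000 2.0000]
Step 4: x=[5.5000 12.2500 18.0000] v=[-5.0000 2.5000 -1.0000]
Step 5: x=[4.2500 13.0000 17.7500] v=[-2.5000 1.5000 -0.5000]
Step 6: x=[7.5000 11.7500 18.7500] v=[6.5000 -2.5000 2.0000]
Step 7: x=[7.5000 11.8750 18.7500] v=[0.0000 0.2500 0.0000]
Max displacement = 2.0000

Answer: 2.0000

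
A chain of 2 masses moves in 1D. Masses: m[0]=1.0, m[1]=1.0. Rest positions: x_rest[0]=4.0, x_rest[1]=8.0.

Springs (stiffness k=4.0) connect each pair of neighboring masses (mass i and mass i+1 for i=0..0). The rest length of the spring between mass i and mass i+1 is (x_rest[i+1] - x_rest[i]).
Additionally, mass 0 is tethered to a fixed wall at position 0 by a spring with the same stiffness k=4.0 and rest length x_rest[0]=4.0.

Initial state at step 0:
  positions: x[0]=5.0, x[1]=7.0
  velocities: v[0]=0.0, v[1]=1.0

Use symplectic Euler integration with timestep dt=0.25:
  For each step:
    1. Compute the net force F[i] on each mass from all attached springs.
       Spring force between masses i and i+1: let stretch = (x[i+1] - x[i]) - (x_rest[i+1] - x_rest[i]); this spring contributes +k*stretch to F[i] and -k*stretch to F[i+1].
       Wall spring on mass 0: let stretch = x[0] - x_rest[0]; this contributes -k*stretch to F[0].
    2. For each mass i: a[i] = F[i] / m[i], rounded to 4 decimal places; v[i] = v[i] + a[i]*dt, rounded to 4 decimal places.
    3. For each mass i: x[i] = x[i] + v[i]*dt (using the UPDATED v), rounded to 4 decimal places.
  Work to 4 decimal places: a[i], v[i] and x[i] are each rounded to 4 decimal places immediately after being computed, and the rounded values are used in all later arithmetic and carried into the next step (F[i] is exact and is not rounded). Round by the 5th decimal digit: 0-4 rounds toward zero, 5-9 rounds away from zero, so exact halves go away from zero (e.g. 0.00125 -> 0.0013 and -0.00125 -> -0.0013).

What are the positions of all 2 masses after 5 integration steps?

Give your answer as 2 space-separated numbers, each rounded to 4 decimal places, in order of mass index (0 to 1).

Step 0: x=[5.0000 7.0000] v=[0.0000 1.0000]
Step 1: x=[4.2500 7.7500] v=[-3.0000 3.0000]
Step 2: x=[3.3125 8.6250] v=[-3.7500 3.5000]
Step 3: x=[2.8750 9.1719] v=[-1.7500 2.1875]
Step 4: x=[3.2930 9.1446] v=[1.6719 -0.1094]
Step 5: x=[4.3506 8.6544] v=[4.2305 -1.9610]

Answer: 4.3506 8.6544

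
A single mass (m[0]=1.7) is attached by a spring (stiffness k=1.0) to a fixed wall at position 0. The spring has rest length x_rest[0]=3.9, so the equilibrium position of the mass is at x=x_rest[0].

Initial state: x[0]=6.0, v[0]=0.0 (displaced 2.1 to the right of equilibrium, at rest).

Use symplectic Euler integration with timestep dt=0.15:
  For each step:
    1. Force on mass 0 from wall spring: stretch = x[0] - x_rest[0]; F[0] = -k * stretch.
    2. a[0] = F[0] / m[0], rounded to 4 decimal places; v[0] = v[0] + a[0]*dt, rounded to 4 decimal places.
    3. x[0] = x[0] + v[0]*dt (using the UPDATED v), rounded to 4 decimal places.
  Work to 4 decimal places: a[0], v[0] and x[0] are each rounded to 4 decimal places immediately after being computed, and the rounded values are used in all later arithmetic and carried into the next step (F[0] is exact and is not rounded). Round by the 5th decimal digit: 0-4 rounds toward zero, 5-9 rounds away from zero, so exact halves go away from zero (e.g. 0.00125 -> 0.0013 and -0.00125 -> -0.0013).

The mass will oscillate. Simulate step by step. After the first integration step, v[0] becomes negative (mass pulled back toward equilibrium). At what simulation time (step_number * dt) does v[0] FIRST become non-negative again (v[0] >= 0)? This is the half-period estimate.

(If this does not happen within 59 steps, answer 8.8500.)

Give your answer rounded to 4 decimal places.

Step 0: x=[6.0000] v=[0.0000]
Step 1: x=[5.9722] v=[-0.1853]
Step 2: x=[5.9170] v=[-0.3681]
Step 3: x=[5.8351] v=[-0.5461]
Step 4: x=[5.7276] v=[-0.7168]
Step 5: x=[5.5959] v=[-0.8781]
Step 6: x=[5.4417] v=[-1.0277]
Step 7: x=[5.2671] v=[-1.1637]
Step 8: x=[5.0745] v=[-1.2843]
Step 9: x=[4.8663] v=[-1.3879]
Step 10: x=[4.6453] v=[-1.4732]
Step 11: x=[4.4145] v=[-1.5390]
Step 12: x=[4.1768] v=[-1.5844]
Step 13: x=[3.9355] v=[-1.6088]
Step 14: x=[3.6937] v=[-1.6119]
Step 15: x=[3.4546] v=[-1.5937]
Step 16: x=[3.2214] v=[-1.5544]
Step 17: x=[2.9972] v=[-1.4945]
Step 18: x=[2.7850] v=[-1.4148]
Step 19: x=[2.5875] v=[-1.3164]
Step 20: x=[2.4074] v=[-1.2006]
Step 21: x=[2.2471] v=[-1.0689]
Step 22: x=[2.1086] v=[-0.9231]
Step 23: x=[1.9939] v=[-0.7650]
Step 24: x=[1.9044] v=[-0.5968]
Step 25: x=[1.8413] v=[-0.4207]
Step 26: x=[1.8054] v=[-0.2391]
Step 27: x=[1.7973] v=[-0.0543]
Step 28: x=[1.8170] v=[0.1312]
First v>=0 after going negative at step 28, time=4.2000

Answer: 4.2000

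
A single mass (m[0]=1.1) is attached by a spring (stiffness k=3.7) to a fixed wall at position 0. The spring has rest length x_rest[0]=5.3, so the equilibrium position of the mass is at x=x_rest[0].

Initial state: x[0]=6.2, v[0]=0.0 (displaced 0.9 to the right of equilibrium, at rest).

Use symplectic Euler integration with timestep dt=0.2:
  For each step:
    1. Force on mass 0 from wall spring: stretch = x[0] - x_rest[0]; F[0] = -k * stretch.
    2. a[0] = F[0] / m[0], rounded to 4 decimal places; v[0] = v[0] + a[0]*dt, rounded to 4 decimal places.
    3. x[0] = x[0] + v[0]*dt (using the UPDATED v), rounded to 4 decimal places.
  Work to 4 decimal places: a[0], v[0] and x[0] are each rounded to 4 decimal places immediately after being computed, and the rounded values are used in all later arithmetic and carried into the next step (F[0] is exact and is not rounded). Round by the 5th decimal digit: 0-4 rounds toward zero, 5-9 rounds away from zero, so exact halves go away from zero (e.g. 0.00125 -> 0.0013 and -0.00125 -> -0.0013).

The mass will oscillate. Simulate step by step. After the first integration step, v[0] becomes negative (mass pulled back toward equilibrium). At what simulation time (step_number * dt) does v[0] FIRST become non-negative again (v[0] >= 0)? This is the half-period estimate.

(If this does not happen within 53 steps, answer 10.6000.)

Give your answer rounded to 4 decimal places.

Answer: 1.8000

Derivation:
Step 0: x=[6.2000] v=[0.0000]
Step 1: x=[6.0789] v=[-0.6055]
Step 2: x=[5.8530] v=[-1.1295]
Step 3: x=[5.5527] v=[-1.5015]
Step 4: x=[5.2184] v=[-1.6715]
Step 5: x=[4.8951] v=[-1.6166]
Step 6: x=[4.6263] v=[-1.3442]
Step 7: x=[4.4481] v=[-0.8910]
Step 8: x=[4.3845] v=[-0.3179]
Step 9: x=[4.4441] v=[0.2980]
First v>=0 after going negative at step 9, time=1.8000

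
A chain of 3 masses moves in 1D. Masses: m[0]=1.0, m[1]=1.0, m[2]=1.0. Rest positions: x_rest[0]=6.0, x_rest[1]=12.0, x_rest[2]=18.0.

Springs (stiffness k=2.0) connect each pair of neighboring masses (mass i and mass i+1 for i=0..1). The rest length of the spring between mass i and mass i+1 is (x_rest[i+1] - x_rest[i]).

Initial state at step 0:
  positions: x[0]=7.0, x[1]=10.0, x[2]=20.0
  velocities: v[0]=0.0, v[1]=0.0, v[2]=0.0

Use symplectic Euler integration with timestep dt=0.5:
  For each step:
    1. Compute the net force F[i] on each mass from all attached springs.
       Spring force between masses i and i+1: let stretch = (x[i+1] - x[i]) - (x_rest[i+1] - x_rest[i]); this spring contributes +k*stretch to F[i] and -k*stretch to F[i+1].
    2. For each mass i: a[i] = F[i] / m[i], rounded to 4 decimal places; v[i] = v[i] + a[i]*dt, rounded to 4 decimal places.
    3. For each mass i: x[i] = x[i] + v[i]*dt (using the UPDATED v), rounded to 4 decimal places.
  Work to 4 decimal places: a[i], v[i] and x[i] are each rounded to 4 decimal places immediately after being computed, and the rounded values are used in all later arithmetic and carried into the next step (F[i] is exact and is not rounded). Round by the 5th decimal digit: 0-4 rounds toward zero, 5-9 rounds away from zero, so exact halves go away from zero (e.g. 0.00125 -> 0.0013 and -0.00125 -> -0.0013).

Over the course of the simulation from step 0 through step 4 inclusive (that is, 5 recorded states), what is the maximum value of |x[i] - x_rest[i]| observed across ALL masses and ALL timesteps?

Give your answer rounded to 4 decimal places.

Step 0: x=[7.0000 10.0000 20.0000] v=[0.0000 0.0000 0.0000]
Step 1: x=[5.5000 13.5000 18.0000] v=[-3.0000 7.0000 -4.0000]
Step 2: x=[5.0000 15.2500 16.7500] v=[-1.0000 3.5000 -2.5000]
Step 3: x=[6.6250 12.6250 17.7500] v=[3.2500 -5.2500 2.0000]
Step 4: x=[8.2500 9.5625 19.1875] v=[3.2500 -6.1250 2.8750]
Max displacement = 3.2500

Answer: 3.2500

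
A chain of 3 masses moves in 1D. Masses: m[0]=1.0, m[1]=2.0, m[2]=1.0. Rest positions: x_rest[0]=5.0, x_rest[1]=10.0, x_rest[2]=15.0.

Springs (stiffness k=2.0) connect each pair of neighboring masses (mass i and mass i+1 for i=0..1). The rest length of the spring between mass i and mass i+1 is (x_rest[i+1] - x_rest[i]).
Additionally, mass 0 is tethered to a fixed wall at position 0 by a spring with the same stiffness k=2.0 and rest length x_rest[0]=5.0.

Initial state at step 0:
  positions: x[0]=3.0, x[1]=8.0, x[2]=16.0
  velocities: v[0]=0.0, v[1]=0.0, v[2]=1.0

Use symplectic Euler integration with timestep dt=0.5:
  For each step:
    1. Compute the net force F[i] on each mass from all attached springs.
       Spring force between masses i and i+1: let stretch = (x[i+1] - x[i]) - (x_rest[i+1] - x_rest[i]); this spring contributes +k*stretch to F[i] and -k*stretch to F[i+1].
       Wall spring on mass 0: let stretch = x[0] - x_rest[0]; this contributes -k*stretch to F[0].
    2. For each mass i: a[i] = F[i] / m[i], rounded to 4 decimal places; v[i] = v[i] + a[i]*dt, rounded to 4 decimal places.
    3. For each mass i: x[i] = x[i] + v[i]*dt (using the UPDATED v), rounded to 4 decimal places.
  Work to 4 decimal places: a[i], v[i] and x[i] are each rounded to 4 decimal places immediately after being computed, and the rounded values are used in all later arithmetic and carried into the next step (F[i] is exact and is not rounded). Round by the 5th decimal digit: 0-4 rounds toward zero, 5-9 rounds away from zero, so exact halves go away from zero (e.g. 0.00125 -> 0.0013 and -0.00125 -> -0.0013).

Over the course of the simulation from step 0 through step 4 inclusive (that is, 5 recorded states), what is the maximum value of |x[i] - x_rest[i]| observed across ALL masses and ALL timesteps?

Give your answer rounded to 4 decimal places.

Answer: 2.5000

Derivation:
Step 0: x=[3.0000 8.0000 16.0000] v=[0.0000 0.0000 1.0000]
Step 1: x=[4.0000 8.7500 15.0000] v=[2.0000 1.5000 -2.0000]
Step 2: x=[5.3750 9.8750 13.3750] v=[2.7500 2.2500 -3.2500]
Step 3: x=[6.3125 10.7500 12.5000] v=[1.8750 1.7500 -1.7500]
Step 4: x=[6.3125 10.9532 13.2500] v=[0.0000 0.4063 1.5000]
Max displacement = 2.5000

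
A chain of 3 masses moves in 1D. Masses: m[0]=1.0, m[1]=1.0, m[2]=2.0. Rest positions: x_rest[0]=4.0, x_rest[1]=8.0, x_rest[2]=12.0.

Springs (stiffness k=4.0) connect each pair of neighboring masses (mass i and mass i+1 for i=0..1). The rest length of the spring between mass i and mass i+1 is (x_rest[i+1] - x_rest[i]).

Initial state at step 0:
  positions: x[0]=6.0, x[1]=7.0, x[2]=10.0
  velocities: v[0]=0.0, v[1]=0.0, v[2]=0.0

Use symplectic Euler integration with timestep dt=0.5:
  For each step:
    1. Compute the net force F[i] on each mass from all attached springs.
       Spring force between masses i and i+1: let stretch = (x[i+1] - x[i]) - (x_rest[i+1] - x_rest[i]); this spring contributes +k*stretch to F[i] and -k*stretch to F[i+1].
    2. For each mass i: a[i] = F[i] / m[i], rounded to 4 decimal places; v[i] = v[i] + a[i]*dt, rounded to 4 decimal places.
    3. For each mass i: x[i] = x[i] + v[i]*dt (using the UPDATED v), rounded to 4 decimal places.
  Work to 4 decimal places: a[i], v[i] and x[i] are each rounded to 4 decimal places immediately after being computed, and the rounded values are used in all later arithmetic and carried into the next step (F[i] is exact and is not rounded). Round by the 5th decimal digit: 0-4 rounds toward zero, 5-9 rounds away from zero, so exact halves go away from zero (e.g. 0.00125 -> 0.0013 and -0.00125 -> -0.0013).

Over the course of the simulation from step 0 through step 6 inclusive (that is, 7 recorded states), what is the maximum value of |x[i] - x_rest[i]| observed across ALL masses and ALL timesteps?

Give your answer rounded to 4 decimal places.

Step 0: x=[6.0000 7.0000 10.0000] v=[0.0000 0.0000 0.0000]
Step 1: x=[3.0000 9.0000 10.5000] v=[-6.0000 4.0000 1.0000]
Step 2: x=[2.0000 6.5000 12.2500] v=[-2.0000 -5.0000 3.5000]
Step 3: x=[1.5000 5.2500 13.1250] v=[-1.0000 -2.5000 1.7500]
Step 4: x=[0.7500 8.1250 12.0625] v=[-1.5000 5.7500 -2.1250]
Step 5: x=[3.3750 7.5625 11.0313] v=[5.2500 -1.1250 -2.0625]
Step 6: x=[6.1875 6.2813 10.2657] v=[5.6250 -2.5624 -1.5313]
Max displacement = 3.2500

Answer: 3.2500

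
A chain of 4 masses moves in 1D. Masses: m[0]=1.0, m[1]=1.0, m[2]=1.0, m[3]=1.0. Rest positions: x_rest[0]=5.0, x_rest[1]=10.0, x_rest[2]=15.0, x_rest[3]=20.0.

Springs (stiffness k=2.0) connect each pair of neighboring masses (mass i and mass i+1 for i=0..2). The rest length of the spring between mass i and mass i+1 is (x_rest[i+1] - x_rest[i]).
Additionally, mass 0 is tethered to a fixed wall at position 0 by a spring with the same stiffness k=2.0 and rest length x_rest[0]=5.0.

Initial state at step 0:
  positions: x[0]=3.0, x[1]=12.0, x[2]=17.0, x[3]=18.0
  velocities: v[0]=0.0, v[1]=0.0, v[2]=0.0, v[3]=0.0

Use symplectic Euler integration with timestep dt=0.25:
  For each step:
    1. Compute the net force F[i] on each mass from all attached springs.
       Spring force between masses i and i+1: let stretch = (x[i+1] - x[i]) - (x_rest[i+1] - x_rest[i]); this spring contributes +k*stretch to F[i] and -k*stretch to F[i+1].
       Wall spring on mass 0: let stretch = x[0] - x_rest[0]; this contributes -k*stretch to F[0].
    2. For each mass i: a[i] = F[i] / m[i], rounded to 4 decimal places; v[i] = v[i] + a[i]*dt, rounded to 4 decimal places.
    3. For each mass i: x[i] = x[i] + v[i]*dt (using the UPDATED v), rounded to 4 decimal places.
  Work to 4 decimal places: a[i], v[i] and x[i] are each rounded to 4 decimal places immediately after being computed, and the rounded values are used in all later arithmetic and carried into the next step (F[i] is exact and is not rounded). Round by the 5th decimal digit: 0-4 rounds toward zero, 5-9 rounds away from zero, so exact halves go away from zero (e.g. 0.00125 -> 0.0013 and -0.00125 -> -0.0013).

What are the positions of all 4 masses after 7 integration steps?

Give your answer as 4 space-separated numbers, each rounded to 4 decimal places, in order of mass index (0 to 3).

Step 0: x=[3.0000 12.0000 17.0000 18.0000] v=[0.0000 0.0000 0.0000 0.0000]
Step 1: x=[3.7500 11.5000 16.5000 18.5000] v=[3.0000 -2.0000 -2.0000 2.0000]
Step 2: x=[5.0000 10.6563 15.6250 19.3750] v=[5.0000 -3.3750 -3.5000 3.5000]
Step 3: x=[6.3321 9.7266 14.5977 20.4063] v=[5.3282 -3.7188 -4.1094 4.1250]
Step 4: x=[7.2970 8.9815 13.6875 21.3365] v=[3.8594 -2.9805 -3.6407 3.7207]
Step 5: x=[7.5603 8.6141 13.1452 21.9356] v=[1.0532 -1.4698 -2.1692 2.3962]
Step 6: x=[7.0103 8.6813 13.1353 22.0609] v=[-2.2001 0.2689 -0.0396 0.5010]
Step 7: x=[5.7929 9.0964 13.6844 21.6955] v=[-4.8698 1.6604 2.1962 -1.4618]

Answer: 5.7929 9.0964 13.6844 21.6955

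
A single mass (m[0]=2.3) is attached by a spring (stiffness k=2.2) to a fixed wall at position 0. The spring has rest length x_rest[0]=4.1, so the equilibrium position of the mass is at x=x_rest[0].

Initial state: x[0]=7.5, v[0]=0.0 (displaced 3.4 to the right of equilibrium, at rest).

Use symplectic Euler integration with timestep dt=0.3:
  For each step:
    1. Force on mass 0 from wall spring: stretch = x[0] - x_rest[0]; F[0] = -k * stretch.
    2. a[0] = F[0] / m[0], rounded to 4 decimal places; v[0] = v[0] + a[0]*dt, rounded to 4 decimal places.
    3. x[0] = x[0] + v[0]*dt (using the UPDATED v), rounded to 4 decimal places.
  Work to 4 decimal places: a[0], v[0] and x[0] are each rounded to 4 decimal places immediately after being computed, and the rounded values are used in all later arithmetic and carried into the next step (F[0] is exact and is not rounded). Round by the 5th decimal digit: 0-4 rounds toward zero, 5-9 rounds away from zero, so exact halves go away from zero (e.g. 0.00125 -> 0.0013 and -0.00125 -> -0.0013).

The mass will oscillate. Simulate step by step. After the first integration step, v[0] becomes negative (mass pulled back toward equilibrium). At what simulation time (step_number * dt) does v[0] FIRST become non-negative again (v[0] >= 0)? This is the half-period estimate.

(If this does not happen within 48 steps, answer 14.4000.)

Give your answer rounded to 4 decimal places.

Answer: 3.3000

Derivation:
Step 0: x=[7.5000] v=[0.0000]
Step 1: x=[7.2073] v=[-0.9757]
Step 2: x=[6.6471] v=[-1.8674]
Step 3: x=[5.8676] v=[-2.5983]
Step 4: x=[4.9360] v=[-3.1055]
Step 5: x=[3.9324] v=[-3.3454]
Step 6: x=[2.9432] v=[-3.2973]
Step 7: x=[2.0536] v=[-2.9654]
Step 8: x=[1.3401] v=[-2.3782]
Step 9: x=[0.8642] v=[-1.5862]
Step 10: x=[0.6669] v=[-0.6577]
Step 11: x=[0.7651] v=[0.3274]
First v>=0 after going negative at step 11, time=3.3000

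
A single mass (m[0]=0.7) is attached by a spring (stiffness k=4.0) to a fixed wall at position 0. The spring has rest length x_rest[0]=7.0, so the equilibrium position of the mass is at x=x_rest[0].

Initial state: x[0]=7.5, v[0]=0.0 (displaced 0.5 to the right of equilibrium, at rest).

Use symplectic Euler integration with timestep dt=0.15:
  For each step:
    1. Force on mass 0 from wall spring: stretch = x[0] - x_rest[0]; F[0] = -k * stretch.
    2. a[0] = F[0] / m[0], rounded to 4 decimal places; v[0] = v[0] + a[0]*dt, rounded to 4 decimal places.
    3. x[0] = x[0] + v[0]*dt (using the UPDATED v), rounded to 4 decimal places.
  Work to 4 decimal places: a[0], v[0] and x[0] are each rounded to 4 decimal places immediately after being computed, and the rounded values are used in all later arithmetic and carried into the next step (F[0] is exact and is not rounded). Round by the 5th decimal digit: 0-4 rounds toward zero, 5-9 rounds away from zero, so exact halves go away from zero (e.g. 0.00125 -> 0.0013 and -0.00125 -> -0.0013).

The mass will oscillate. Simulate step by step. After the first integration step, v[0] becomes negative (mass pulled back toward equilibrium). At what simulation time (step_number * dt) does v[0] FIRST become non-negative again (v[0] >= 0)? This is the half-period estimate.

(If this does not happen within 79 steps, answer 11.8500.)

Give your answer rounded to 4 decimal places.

Answer: 1.3500

Derivation:
Step 0: x=[7.5000] v=[0.0000]
Step 1: x=[7.4357] v=[-0.4286]
Step 2: x=[7.3154] v=[-0.8021]
Step 3: x=[7.1545] v=[-1.0724]
Step 4: x=[6.9738] v=[-1.2048]
Step 5: x=[6.7965] v=[-1.1823]
Step 6: x=[6.6453] v=[-1.0079]
Step 7: x=[6.5397] v=[-0.7039]
Step 8: x=[6.4933] v=[-0.3094]
Step 9: x=[6.5120] v=[0.1249]
First v>=0 after going negative at step 9, time=1.3500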